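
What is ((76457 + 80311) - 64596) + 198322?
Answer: 290494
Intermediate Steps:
((76457 + 80311) - 64596) + 198322 = (156768 - 64596) + 198322 = 92172 + 198322 = 290494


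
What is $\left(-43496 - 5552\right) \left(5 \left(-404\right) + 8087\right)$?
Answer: $-297574216$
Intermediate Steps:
$\left(-43496 - 5552\right) \left(5 \left(-404\right) + 8087\right) = - 49048 \left(-2020 + 8087\right) = \left(-49048\right) 6067 = -297574216$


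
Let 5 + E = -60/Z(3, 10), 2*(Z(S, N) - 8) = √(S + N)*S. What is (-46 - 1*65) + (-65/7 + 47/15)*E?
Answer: 13849/2919 - 15504*√13/973 ≈ -52.707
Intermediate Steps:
Z(S, N) = 8 + S*√(N + S)/2 (Z(S, N) = 8 + (√(S + N)*S)/2 = 8 + (√(N + S)*S)/2 = 8 + (S*√(N + S))/2 = 8 + S*√(N + S)/2)
E = -5 - 60/(8 + 3*√13/2) (E = -5 - 60/(8 + (½)*3*√(10 + 3)) = -5 - 60/(8 + (½)*3*√13) = -5 - 60/(8 + 3*√13/2) ≈ -9.4748)
(-46 - 1*65) + (-65/7 + 47/15)*E = (-46 - 1*65) + (-65/7 + 47/15)*(-2615/139 + 360*√13/139) = (-46 - 65) + (-65*⅐ + 47*(1/15))*(-2615/139 + 360*√13/139) = -111 + (-65/7 + 47/15)*(-2615/139 + 360*√13/139) = -111 - 646*(-2615/139 + 360*√13/139)/105 = -111 + (337858/2919 - 15504*√13/973) = 13849/2919 - 15504*√13/973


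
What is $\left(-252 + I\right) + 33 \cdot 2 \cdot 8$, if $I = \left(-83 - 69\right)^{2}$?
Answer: $23380$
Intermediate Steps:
$I = 23104$ ($I = \left(-152\right)^{2} = 23104$)
$\left(-252 + I\right) + 33 \cdot 2 \cdot 8 = \left(-252 + 23104\right) + 33 \cdot 2 \cdot 8 = 22852 + 66 \cdot 8 = 22852 + 528 = 23380$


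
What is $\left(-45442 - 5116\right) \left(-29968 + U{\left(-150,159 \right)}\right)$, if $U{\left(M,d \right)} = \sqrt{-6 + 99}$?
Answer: $1515122144 - 50558 \sqrt{93} \approx 1.5146 \cdot 10^{9}$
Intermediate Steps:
$U{\left(M,d \right)} = \sqrt{93}$
$\left(-45442 - 5116\right) \left(-29968 + U{\left(-150,159 \right)}\right) = \left(-45442 - 5116\right) \left(-29968 + \sqrt{93}\right) = - 50558 \left(-29968 + \sqrt{93}\right) = 1515122144 - 50558 \sqrt{93}$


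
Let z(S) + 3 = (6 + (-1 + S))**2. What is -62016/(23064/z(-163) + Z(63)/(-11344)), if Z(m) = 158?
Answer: -8780150364672/128847089 ≈ -68144.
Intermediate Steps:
z(S) = -3 + (5 + S)**2 (z(S) = -3 + (6 + (-1 + S))**2 = -3 + (5 + S)**2)
-62016/(23064/z(-163) + Z(63)/(-11344)) = -62016/(23064/(-3 + (5 - 163)**2) + 158/(-11344)) = -62016/(23064/(-3 + (-158)**2) + 158*(-1/11344)) = -62016/(23064/(-3 + 24964) - 79/5672) = -62016/(23064/24961 - 79/5672) = -62016/128847089/141578792 = -62016*141578792/128847089 = -8780150364672/128847089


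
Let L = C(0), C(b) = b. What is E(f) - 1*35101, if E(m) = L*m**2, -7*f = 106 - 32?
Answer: -35101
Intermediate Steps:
L = 0
f = -74/7 (f = -(106 - 32)/7 = -1/7*74 = -74/7 ≈ -10.571)
E(m) = 0 (E(m) = 0*m**2 = 0)
E(f) - 1*35101 = 0 - 1*35101 = 0 - 35101 = -35101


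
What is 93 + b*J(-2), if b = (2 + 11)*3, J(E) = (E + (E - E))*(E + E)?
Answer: 405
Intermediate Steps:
J(E) = 2*E² (J(E) = (E + 0)*(2*E) = E*(2*E) = 2*E²)
b = 39 (b = 13*3 = 39)
93 + b*J(-2) = 93 + 39*(2*(-2)²) = 93 + 39*(2*4) = 93 + 39*8 = 93 + 312 = 405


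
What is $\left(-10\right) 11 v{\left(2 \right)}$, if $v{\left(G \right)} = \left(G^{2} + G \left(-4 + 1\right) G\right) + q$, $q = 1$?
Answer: $770$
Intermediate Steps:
$v{\left(G \right)} = 1 - 2 G^{2}$ ($v{\left(G \right)} = \left(G^{2} + G \left(-4 + 1\right) G\right) + 1 = \left(G^{2} + G \left(-3\right) G\right) + 1 = \left(G^{2} + - 3 G G\right) + 1 = \left(G^{2} - 3 G^{2}\right) + 1 = - 2 G^{2} + 1 = 1 - 2 G^{2}$)
$\left(-10\right) 11 v{\left(2 \right)} = \left(-10\right) 11 \left(1 - 2 \cdot 2^{2}\right) = - 110 \left(1 - 8\right) = \left(-110\right) \left(-7\right) = 770$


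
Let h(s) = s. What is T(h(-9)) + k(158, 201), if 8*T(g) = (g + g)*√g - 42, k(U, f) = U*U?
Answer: 99835/4 - 27*I/4 ≈ 24959.0 - 6.75*I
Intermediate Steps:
k(U, f) = U²
T(g) = -21/4 + g^(3/2)/4 (T(g) = ((g + g)*√g - 42)/8 = ((2*g)*√g - 42)/8 = (2*g^(3/2) - 42)/8 = (-42 + 2*g^(3/2))/8 = -21/4 + g^(3/2)/4)
T(h(-9)) + k(158, 201) = (-21/4 + (-9)^(3/2)/4) + 158² = (-21/4 + (-27*I)/4) + 24964 = (-21/4 - 27*I/4) + 24964 = 99835/4 - 27*I/4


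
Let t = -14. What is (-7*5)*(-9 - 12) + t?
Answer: 721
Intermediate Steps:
(-7*5)*(-9 - 12) + t = (-7*5)*(-9 - 12) - 14 = -35*(-21) - 14 = 735 - 14 = 721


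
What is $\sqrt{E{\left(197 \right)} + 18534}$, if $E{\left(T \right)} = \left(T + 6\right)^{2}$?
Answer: $\sqrt{59743} \approx 244.42$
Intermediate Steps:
$E{\left(T \right)} = \left(6 + T\right)^{2}$
$\sqrt{E{\left(197 \right)} + 18534} = \sqrt{\left(6 + 197\right)^{2} + 18534} = \sqrt{203^{2} + 18534} = \sqrt{41209 + 18534} = \sqrt{59743}$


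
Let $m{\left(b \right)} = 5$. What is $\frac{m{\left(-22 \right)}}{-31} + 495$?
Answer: $\frac{15340}{31} \approx 494.84$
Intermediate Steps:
$\frac{m{\left(-22 \right)}}{-31} + 495 = \frac{5}{-31} + 495 = 5 \left(- \frac{1}{31}\right) + 495 = - \frac{5}{31} + 495 = \frac{15340}{31}$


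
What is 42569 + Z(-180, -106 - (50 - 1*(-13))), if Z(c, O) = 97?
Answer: 42666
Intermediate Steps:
42569 + Z(-180, -106 - (50 - 1*(-13))) = 42569 + 97 = 42666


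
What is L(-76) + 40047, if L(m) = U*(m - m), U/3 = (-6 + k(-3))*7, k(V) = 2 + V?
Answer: 40047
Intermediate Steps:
U = -147 (U = 3*((-6 + (2 - 3))*7) = 3*((-6 - 1)*7) = 3*(-7*7) = 3*(-49) = -147)
L(m) = 0 (L(m) = -147*(m - m) = -147*0 = 0)
L(-76) + 40047 = 0 + 40047 = 40047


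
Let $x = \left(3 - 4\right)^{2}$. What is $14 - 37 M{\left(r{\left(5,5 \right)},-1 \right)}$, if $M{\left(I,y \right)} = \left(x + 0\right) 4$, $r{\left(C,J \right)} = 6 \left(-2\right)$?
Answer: $-134$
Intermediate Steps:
$r{\left(C,J \right)} = -12$
$x = 1$ ($x = \left(-1\right)^{2} = 1$)
$M{\left(I,y \right)} = 4$ ($M{\left(I,y \right)} = \left(1 + 0\right) 4 = 1 \cdot 4 = 4$)
$14 - 37 M{\left(r{\left(5,5 \right)},-1 \right)} = 14 - 148 = -134$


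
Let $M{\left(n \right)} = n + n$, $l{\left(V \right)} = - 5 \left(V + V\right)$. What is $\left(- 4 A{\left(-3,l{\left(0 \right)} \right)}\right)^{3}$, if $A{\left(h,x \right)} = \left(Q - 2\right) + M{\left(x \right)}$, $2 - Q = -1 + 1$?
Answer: $0$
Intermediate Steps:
$l{\left(V \right)} = - 10 V$ ($l{\left(V \right)} = - 5 \cdot 2 V = - 10 V$)
$M{\left(n \right)} = 2 n$
$Q = 2$ ($Q = 2 - \left(-1 + 1\right) = 2 - 0 = 2 + 0 = 2$)
$A{\left(h,x \right)} = 2 x$ ($A{\left(h,x \right)} = \left(2 - 2\right) + 2 x = 0 + 2 x = 2 x$)
$\left(- 4 A{\left(-3,l{\left(0 \right)} \right)}\right)^{3} = \left(- 4 \cdot 2 \left(\left(-10\right) 0\right)\right)^{3} = \left(- 4 \cdot 2 \cdot 0\right)^{3} = \left(\left(-4\right) 0\right)^{3} = 0^{3} = 0$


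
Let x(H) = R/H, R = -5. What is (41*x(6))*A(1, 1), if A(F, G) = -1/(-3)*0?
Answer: 0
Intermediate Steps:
A(F, G) = 0 (A(F, G) = -1*(-⅓)*0 = (⅓)*0 = 0)
x(H) = -5/H
(41*x(6))*A(1, 1) = (41*(-5/6))*0 = (41*(-5*⅙))*0 = (41*(-⅚))*0 = -205/6*0 = 0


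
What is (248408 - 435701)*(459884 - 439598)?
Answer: -3799425798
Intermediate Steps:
(248408 - 435701)*(459884 - 439598) = -187293*20286 = -3799425798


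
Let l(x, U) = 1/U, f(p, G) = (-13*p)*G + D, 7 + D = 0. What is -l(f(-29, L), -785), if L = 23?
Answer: 1/785 ≈ 0.0012739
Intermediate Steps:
D = -7 (D = -7 + 0 = -7)
f(p, G) = -7 - 13*G*p (f(p, G) = (-13*p)*G - 7 = -13*G*p - 7 = -7 - 13*G*p)
-l(f(-29, L), -785) = -1/(-785) = -1*(-1/785) = 1/785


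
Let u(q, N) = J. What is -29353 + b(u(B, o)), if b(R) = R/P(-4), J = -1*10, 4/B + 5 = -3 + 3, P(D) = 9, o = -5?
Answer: -264187/9 ≈ -29354.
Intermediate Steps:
B = -⅘ (B = 4/(-5 + (-3 + 3)) = 4/(-5 + 0) = 4/(-5) = 4*(-⅕) = -⅘ ≈ -0.80000)
J = -10
u(q, N) = -10
b(R) = R/9
-29353 + b(u(B, o)) = -29353 + (⅑)*(-10) = -29353 - 10/9 = -264187/9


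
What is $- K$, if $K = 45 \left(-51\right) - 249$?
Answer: $2544$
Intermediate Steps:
$K = -2544$ ($K = -2295 - 249 = -2544$)
$- K = \left(-1\right) \left(-2544\right) = 2544$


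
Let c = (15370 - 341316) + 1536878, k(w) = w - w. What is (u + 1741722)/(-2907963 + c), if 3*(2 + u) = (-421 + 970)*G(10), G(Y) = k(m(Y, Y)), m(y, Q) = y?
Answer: -1741720/1697031 ≈ -1.0263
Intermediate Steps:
k(w) = 0
G(Y) = 0
c = 1210932 (c = -325946 + 1536878 = 1210932)
u = -2 (u = -2 + ((-421 + 970)*0)/3 = -2 + (549*0)/3 = -2 + (1/3)*0 = -2 + 0 = -2)
(u + 1741722)/(-2907963 + c) = (-2 + 1741722)/(-2907963 + 1210932) = 1741720/(-1697031) = 1741720*(-1/1697031) = -1741720/1697031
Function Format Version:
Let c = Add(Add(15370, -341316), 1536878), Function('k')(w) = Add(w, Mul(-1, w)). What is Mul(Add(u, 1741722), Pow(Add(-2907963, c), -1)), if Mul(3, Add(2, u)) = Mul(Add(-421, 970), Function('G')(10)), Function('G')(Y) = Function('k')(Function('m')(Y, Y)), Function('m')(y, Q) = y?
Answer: Rational(-1741720, 1697031) ≈ -1.0263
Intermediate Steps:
Function('k')(w) = 0
Function('G')(Y) = 0
c = 1210932 (c = Add(-325946, 1536878) = 1210932)
u = -2 (u = Add(-2, Mul(Rational(1, 3), Mul(Add(-421, 970), 0))) = Add(-2, Mul(Rational(1, 3), Mul(549, 0))) = Add(-2, Mul(Rational(1, 3), 0)) = Add(-2, 0) = -2)
Mul(Add(u, 1741722), Pow(Add(-2907963, c), -1)) = Mul(Add(-2, 1741722), Pow(Add(-2907963, 1210932), -1)) = Mul(1741720, Pow(-1697031, -1)) = Mul(1741720, Rational(-1, 1697031)) = Rational(-1741720, 1697031)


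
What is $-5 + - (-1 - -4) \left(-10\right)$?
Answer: $25$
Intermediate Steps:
$-5 + - (-1 - -4) \left(-10\right) = -5 + - (-1 + 4) \left(-10\right) = -5 + \left(-1\right) 3 \left(-10\right) = -5 - -30 = -5 + 30 = 25$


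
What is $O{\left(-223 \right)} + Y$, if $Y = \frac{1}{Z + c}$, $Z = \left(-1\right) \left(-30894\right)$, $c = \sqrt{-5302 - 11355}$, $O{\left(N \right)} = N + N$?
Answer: $\frac{- 446 \sqrt{16657} + 13778723 i}{\sqrt{16657} - 30894 i} \approx -446.0 - 1.3504 \cdot 10^{-7} i$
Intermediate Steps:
$O{\left(N \right)} = 2 N$
$c = i \sqrt{16657}$ ($c = \sqrt{-16657} = i \sqrt{16657} \approx 129.06 i$)
$Z = 30894$
$Y = \frac{1}{30894 + i \sqrt{16657}} \approx 3.2368 \cdot 10^{-5} - 1.352 \cdot 10^{-7} i$
$O{\left(-223 \right)} + Y = 2 \left(-223\right) + \left(\frac{30894}{954455893} - \frac{i \sqrt{16657}}{954455893}\right) = -446 + \left(\frac{30894}{954455893} - \frac{i \sqrt{16657}}{954455893}\right) = - \frac{425687297384}{954455893} - \frac{i \sqrt{16657}}{954455893}$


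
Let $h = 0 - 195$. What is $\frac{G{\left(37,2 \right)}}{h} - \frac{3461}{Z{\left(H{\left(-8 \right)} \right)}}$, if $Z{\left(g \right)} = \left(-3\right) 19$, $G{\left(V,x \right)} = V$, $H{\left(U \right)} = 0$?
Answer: $\frac{74754}{1235} \approx 60.53$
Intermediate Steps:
$Z{\left(g \right)} = -57$
$h = -195$ ($h = 0 - 195 = -195$)
$\frac{G{\left(37,2 \right)}}{h} - \frac{3461}{Z{\left(H{\left(-8 \right)} \right)}} = \frac{37}{-195} - \frac{3461}{-57} = 37 \left(- \frac{1}{195}\right) - - \frac{3461}{57} = - \frac{37}{195} + \frac{3461}{57} = \frac{74754}{1235}$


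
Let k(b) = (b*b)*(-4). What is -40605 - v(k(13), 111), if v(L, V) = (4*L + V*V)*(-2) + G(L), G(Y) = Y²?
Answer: -478347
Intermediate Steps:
k(b) = -4*b² (k(b) = b²*(-4) = -4*b²)
v(L, V) = L² - 8*L - 2*V² (v(L, V) = (4*L + V*V)*(-2) + L² = (4*L + V²)*(-2) + L² = (V² + 4*L)*(-2) + L² = (-8*L - 2*V²) + L² = L² - 8*L - 2*V²)
-40605 - v(k(13), 111) = -40605 - ((-4*13²)² - (-32)*13² - 2*111²) = -40605 - ((-4*169)² - (-32)*169 - 2*12321) = -40605 - ((-676)² - 8*(-676) - 24642) = -40605 - (456976 + 5408 - 24642) = -40605 - 1*437742 = -40605 - 437742 = -478347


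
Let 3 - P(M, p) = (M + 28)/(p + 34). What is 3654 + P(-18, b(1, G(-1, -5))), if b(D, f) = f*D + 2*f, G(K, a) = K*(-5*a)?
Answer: 149947/41 ≈ 3657.2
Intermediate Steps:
G(K, a) = -5*K*a
b(D, f) = 2*f + D*f (b(D, f) = D*f + 2*f = 2*f + D*f)
P(M, p) = 3 - (28 + M)/(34 + p) (P(M, p) = 3 - (M + 28)/(p + 34) = 3 - (28 + M)/(34 + p))
3654 + P(-18, b(1, G(-1, -5))) = 3654 + (74 - 1*(-18) + 3*((-5*(-1)*(-5))*(2 + 1)))/(34 + (-5*(-1)*(-5))*(2 + 1)) = 3654 + (74 + 18 + 3*(-25*3))/(34 - 25*3) = 3654 + (74 + 18 + 3*(-75))/(34 - 75) = 3654 + (74 + 18 - 225)/(-41) = 3654 - 1/41*(-133) = 3654 + 133/41 = 149947/41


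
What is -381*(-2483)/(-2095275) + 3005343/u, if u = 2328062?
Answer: 9544568431/11370466450 ≈ 0.83942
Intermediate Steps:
-381*(-2483)/(-2095275) + 3005343/u = -381*(-2483)/(-2095275) + 3005343/2328062 = 946023*(-1/2095275) + 3005343*(1/2328062) = -24257/53725 + 273213/211642 = 9544568431/11370466450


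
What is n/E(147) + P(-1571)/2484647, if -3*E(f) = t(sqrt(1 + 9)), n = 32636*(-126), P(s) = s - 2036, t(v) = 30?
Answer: 5108603169961/12423235 ≈ 4.1121e+5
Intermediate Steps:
P(s) = -2036 + s
n = -4112136
E(f) = -10 (E(f) = -1/3*30 = -10)
n/E(147) + P(-1571)/2484647 = -4112136/(-10) + (-2036 - 1571)/2484647 = -4112136*(-1/10) - 3607*1/2484647 = 2056068/5 - 3607/2484647 = 5108603169961/12423235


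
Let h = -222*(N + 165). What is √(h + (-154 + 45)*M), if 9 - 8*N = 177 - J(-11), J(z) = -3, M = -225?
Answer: 3*I*√3271/2 ≈ 85.789*I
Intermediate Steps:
N = -171/8 (N = 9/8 - (177 - 1*(-3))/8 = 9/8 - (177 + 3)/8 = 9/8 - ⅛*180 = 9/8 - 45/2 = -171/8 ≈ -21.375)
h = -127539/4 (h = -222*(-171/8 + 165) = -222*1149/8 = -127539/4 ≈ -31885.)
√(h + (-154 + 45)*M) = √(-127539/4 + (-154 + 45)*(-225)) = √(-127539/4 - 109*(-225)) = √(-127539/4 + 24525) = √(-29439/4) = 3*I*√3271/2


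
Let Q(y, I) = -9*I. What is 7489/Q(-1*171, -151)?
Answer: 7489/1359 ≈ 5.5107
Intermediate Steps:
7489/Q(-1*171, -151) = 7489/((-9*(-151))) = 7489/1359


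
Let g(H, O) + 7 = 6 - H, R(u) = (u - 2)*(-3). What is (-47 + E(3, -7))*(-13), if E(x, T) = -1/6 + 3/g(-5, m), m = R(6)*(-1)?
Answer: 7241/12 ≈ 603.42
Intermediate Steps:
R(u) = 6 - 3*u (R(u) = (-2 + u)*(-3) = 6 - 3*u)
m = 12 (m = (6 - 3*6)*(-1) = (6 - 18)*(-1) = -12*(-1) = 12)
g(H, O) = -1 - H (g(H, O) = -7 + (6 - H) = -1 - H)
E(x, T) = 7/12 (E(x, T) = -1/6 + 3/(-1 - 1*(-5)) = -1*1/6 + 3/(-1 + 5) = -1/6 + 3/4 = 7/12)
(-47 + E(3, -7))*(-13) = (-47 + 7/12)*(-13) = -557/12*(-13) = 7241/12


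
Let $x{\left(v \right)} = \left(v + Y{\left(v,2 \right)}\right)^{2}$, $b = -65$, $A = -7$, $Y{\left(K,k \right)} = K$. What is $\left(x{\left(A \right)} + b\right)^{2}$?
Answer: $17161$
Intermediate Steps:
$x{\left(v \right)} = 4 v^{2}$ ($x{\left(v \right)} = \left(v + v\right)^{2} = \left(2 v\right)^{2} = 4 v^{2}$)
$\left(x{\left(A \right)} + b\right)^{2} = \left(4 \left(-7\right)^{2} - 65\right)^{2} = \left(4 \cdot 49 - 65\right)^{2} = \left(196 - 65\right)^{2} = 131^{2} = 17161$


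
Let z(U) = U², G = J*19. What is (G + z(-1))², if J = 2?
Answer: 1521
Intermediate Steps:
G = 38 (G = 2*19 = 38)
(G + z(-1))² = (38 + (-1)²)² = (38 + 1)² = 39² = 1521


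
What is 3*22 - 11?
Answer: 55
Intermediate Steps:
3*22 - 11 = 66 - 11 = 55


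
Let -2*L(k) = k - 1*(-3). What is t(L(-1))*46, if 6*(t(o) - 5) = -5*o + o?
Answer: 782/3 ≈ 260.67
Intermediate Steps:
L(k) = -3/2 - k/2 (L(k) = -(k - 1*(-3))/2 = -(k + 3)/2 = -(3 + k)/2 = -3/2 - k/2)
t(o) = 5 - 2*o/3 (t(o) = 5 + (-5*o + o)/6 = 5 + (-4*o)/6 = 5 - 2*o/3)
t(L(-1))*46 = (5 - 2*(-3/2 - ½*(-1))/3)*46 = (5 - 2*(-3/2 + ½)/3)*46 = (5 - ⅔*(-1))*46 = (5 + ⅔)*46 = (17/3)*46 = 782/3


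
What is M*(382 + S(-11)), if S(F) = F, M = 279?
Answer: 103509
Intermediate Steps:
M*(382 + S(-11)) = 279*(382 - 11) = 279*371 = 103509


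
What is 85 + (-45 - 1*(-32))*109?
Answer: -1332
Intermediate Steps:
85 + (-45 - 1*(-32))*109 = 85 + (-45 + 32)*109 = 85 - 13*109 = 85 - 1417 = -1332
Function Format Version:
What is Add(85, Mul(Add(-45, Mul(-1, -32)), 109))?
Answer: -1332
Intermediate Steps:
Add(85, Mul(Add(-45, Mul(-1, -32)), 109)) = Add(85, Mul(Add(-45, 32), 109)) = Add(85, Mul(-13, 109)) = Add(85, -1417) = -1332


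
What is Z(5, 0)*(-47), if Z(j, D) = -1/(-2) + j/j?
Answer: -141/2 ≈ -70.500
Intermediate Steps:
Z(j, D) = 3/2 (Z(j, D) = -1*(-1/2) + 1 = 1/2 + 1 = 3/2)
Z(5, 0)*(-47) = (3/2)*(-47) = -141/2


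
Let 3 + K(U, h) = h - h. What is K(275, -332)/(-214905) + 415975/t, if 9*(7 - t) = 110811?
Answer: -89395070459/2644477660 ≈ -33.804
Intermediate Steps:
t = -36916/3 (t = 7 - 1/9*110811 = 7 - 36937/3 = -36916/3 ≈ -12305.)
K(U, h) = -3 (K(U, h) = -3 + (h - h) = -3 + 0 = -3)
K(275, -332)/(-214905) + 415975/t = -3/(-214905) + 415975/(-36916/3) = -3*(-1/214905) + 415975*(-3/36916) = 1/71635 - 1247925/36916 = -89395070459/2644477660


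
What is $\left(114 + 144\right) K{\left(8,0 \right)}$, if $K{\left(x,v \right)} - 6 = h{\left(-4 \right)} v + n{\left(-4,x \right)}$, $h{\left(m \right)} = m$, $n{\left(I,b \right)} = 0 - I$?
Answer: $2580$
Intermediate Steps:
$n{\left(I,b \right)} = - I$
$K{\left(x,v \right)} = 10 - 4 v$ ($K{\left(x,v \right)} = 6 - \left(-4 + 4 v\right) = 10 - 4 v$)
$\left(114 + 144\right) K{\left(8,0 \right)} = \left(114 + 144\right) \left(10 - 0\right) = 258 \left(10 + 0\right) = 258 \cdot 10 = 2580$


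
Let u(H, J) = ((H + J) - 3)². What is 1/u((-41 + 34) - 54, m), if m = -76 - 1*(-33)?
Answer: 1/11449 ≈ 8.7344e-5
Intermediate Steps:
m = -43 (m = -76 + 33 = -43)
u(H, J) = (-3 + H + J)²
1/u((-41 + 34) - 54, m) = 1/((-3 + ((-41 + 34) - 54) - 43)²) = 1/((-3 + (-7 - 54) - 43)²) = 1/((-3 - 61 - 43)²) = 1/((-107)²) = 1/11449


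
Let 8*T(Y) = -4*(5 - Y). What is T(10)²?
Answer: 25/4 ≈ 6.2500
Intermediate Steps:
T(Y) = -5/2 + Y/2 (T(Y) = (-4*(5 - Y))/8 = (-20 + 4*Y)/8 = -5/2 + Y/2)
T(10)² = (-5/2 + (½)*10)² = (-5/2 + 5)² = (5/2)² = 25/4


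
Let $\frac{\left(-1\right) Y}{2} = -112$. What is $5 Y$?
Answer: $1120$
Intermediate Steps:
$Y = 224$ ($Y = \left(-2\right) \left(-112\right) = 224$)
$5 Y = 5 \cdot 224 = 1120$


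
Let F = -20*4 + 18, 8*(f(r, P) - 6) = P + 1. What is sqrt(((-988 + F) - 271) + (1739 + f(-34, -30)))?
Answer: sqrt(6726)/4 ≈ 20.503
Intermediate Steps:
f(r, P) = 49/8 + P/8 (f(r, P) = 6 + (P + 1)/8 = 6 + (1 + P)/8 = 6 + (1/8 + P/8) = 49/8 + P/8)
F = -62 (F = -80 + 18 = -62)
sqrt(((-988 + F) - 271) + (1739 + f(-34, -30))) = sqrt(((-988 - 62) - 271) + (1739 + (49/8 + (1/8)*(-30)))) = sqrt((-1050 - 271) + (1739 + (49/8 - 15/4))) = sqrt(-1321 + (1739 + 19/8)) = sqrt(-1321 + 13931/8) = sqrt(3363/8) = sqrt(6726)/4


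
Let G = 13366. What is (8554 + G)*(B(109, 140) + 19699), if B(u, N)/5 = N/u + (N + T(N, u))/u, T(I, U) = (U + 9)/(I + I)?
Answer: 329680126360/763 ≈ 4.3208e+8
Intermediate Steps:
T(I, U) = (9 + U)/(2*I) (T(I, U) = (9 + U)/((2*I)) = (9 + U)*(1/(2*I)) = (9 + U)/(2*I))
B(u, N) = 5*N/u + 5*(N + (9 + u)/(2*N))/u (B(u, N) = 5*(N/u + (N + (9 + u)/(2*N))/u) = 5*N/u + 5*(N + (9 + u)/(2*N))/u)
(8554 + G)*(B(109, 140) + 19699) = (8554 + 13366)*((5/2)*(9 + 109 + 4*140**2)/(140*109) + 19699) = 21920*((5/2)*(1/140)*(1/109)*(9 + 109 + 4*19600) + 19699) = 21920*((5/2)*(1/140)*(1/109)*(9 + 109 + 78400) + 19699) = 21920*((5/2)*(1/140)*(1/109)*78518 + 19699) = 21920*(39259/3052 + 19699) = 21920*(60160607/3052) = 329680126360/763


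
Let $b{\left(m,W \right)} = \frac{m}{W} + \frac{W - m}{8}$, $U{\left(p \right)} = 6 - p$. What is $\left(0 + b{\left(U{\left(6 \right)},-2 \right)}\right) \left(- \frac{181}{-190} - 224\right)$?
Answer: $\frac{42379}{760} \approx 55.762$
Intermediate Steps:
$b{\left(m,W \right)} = - \frac{m}{8} + \frac{W}{8} + \frac{m}{W}$ ($b{\left(m,W \right)} = \frac{m}{W} + \left(W - m\right) \frac{1}{8} = \frac{m}{W} + \left(- \frac{m}{8} + \frac{W}{8}\right) = - \frac{m}{8} + \frac{W}{8} + \frac{m}{W}$)
$\left(0 + b{\left(U{\left(6 \right)},-2 \right)}\right) \left(- \frac{181}{-190} - 224\right) = \left(0 + \frac{\left(6 - 6\right) + \frac{1}{8} \left(-2\right) \left(-2 - \left(6 - 6\right)\right)}{-2}\right) \left(- \frac{181}{-190} - 224\right) = \left(0 - \frac{\left(6 - 6\right) + \frac{1}{8} \left(-2\right) \left(-2 - \left(6 - 6\right)\right)}{2}\right) \left(\left(-181\right) \left(- \frac{1}{190}\right) - 224\right) = \left(0 - \frac{0 + \frac{1}{8} \left(-2\right) \left(-2 - 0\right)}{2}\right) \left(\frac{181}{190} - 224\right) = \left(0 - \frac{0 + \frac{1}{8} \left(-2\right) \left(-2 + 0\right)}{2}\right) \left(- \frac{42379}{190}\right) = \left(0 - \frac{0 + \frac{1}{8} \left(-2\right) \left(-2\right)}{2}\right) \left(- \frac{42379}{190}\right) = \left(0 - \frac{0 + \frac{1}{2}}{2}\right) \left(- \frac{42379}{190}\right) = \left(0 - \frac{1}{4}\right) \left(- \frac{42379}{190}\right) = \left(- \frac{1}{4}\right) \left(- \frac{42379}{190}\right) = \frac{42379}{760}$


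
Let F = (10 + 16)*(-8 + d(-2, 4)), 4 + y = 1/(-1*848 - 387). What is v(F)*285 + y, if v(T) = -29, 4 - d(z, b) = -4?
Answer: -10212216/1235 ≈ -8269.0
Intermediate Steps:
d(z, b) = 8 (d(z, b) = 4 - 1*(-4) = 4 + 4 = 8)
y = -4941/1235 (y = -4 + 1/(-1*848 - 387) = -4 + 1/(-848 - 387) = -4 + 1/(-1235) = -4 - 1/1235 = -4941/1235 ≈ -4.0008)
F = 0 (F = (10 + 16)*(-8 + 8) = 26*0 = 0)
v(F)*285 + y = -29*285 - 4941/1235 = -8265 - 4941/1235 = -10212216/1235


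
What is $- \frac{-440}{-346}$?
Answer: $- \frac{220}{173} \approx -1.2717$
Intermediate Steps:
$- \frac{-440}{-346} = - \frac{\left(-440\right) \left(-1\right)}{346} = \left(-1\right) \frac{220}{173} = - \frac{220}{173}$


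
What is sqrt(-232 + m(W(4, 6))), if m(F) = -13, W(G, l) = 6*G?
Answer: 7*I*sqrt(5) ≈ 15.652*I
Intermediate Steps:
sqrt(-232 + m(W(4, 6))) = sqrt(-232 - 13) = sqrt(-245) = 7*I*sqrt(5)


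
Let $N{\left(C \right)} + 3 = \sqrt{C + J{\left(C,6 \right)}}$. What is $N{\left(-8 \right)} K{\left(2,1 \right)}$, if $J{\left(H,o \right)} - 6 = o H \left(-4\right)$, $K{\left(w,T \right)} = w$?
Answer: $-6 + 2 \sqrt{190} \approx 21.568$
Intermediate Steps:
$J{\left(H,o \right)} = 6 - 4 H o$ ($J{\left(H,o \right)} = 6 + o H \left(-4\right) = 6 + H o \left(-4\right) = 6 - 4 H o$)
$N{\left(C \right)} = -3 + \sqrt{6 - 23 C}$ ($N{\left(C \right)} = -3 + \sqrt{C - \left(-6 + 4 C 6\right)} = -3 + \sqrt{C - \left(-6 + 24 C\right)} = -3 + \sqrt{6 - 23 C}$)
$N{\left(-8 \right)} K{\left(2,1 \right)} = \left(-3 + \sqrt{6 - -184}\right) 2 = \left(-3 + \sqrt{6 + 184}\right) 2 = \left(-3 + \sqrt{190}\right) 2 = -6 + 2 \sqrt{190}$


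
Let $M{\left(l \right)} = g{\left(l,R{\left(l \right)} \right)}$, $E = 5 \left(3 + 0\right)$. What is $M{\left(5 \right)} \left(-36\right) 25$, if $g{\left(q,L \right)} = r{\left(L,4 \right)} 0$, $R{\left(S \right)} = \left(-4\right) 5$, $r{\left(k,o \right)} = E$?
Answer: $0$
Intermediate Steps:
$E = 15$ ($E = 5 \cdot 3 = 15$)
$r{\left(k,o \right)} = 15$
$R{\left(S \right)} = -20$
$g{\left(q,L \right)} = 0$ ($g{\left(q,L \right)} = 15 \cdot 0 = 0$)
$M{\left(l \right)} = 0$
$M{\left(5 \right)} \left(-36\right) 25 = 0 \left(-36\right) 25 = 0 \cdot 25 = 0$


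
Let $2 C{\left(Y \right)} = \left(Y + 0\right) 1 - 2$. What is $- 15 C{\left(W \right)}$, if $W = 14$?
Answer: $-90$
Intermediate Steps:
$C{\left(Y \right)} = -1 + \frac{Y}{2}$ ($C{\left(Y \right)} = \frac{\left(Y + 0\right) 1 - 2}{2} = \frac{Y 1 - 2}{2} = \frac{Y - 2}{2} = \frac{-2 + Y}{2} = -1 + \frac{Y}{2}$)
$- 15 C{\left(W \right)} = - 15 \left(-1 + \frac{1}{2} \cdot 14\right) = - 15 \left(-1 + 7\right) = \left(-15\right) 6 = -90$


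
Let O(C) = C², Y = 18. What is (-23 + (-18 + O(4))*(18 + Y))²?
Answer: 9025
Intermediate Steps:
(-23 + (-18 + O(4))*(18 + Y))² = (-23 + (-18 + 4²)*(18 + 18))² = (-23 + (-18 + 16)*36)² = (-23 - 2*36)² = (-23 - 72)² = (-95)² = 9025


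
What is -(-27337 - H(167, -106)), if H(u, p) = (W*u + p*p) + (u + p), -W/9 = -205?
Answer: 346749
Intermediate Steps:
W = 1845 (W = -9*(-205) = 1845)
H(u, p) = p + p**2 + 1846*u (H(u, p) = (1845*u + p*p) + (u + p) = (1845*u + p**2) + (p + u) = (p**2 + 1845*u) + (p + u) = p + p**2 + 1846*u)
-(-27337 - H(167, -106)) = -(-27337 - (-106 + (-106)**2 + 1846*167)) = -(-27337 - (-106 + 11236 + 308282)) = -(-27337 - 1*319412) = -(-27337 - 319412) = -1*(-346749) = 346749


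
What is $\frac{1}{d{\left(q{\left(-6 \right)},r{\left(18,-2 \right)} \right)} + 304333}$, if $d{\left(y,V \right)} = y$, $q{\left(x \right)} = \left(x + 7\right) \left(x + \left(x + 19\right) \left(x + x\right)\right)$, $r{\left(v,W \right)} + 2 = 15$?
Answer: $\frac{1}{304171} \approx 3.2876 \cdot 10^{-6}$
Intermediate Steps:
$r{\left(v,W \right)} = 13$ ($r{\left(v,W \right)} = -2 + 15 = 13$)
$q{\left(x \right)} = \left(7 + x\right) \left(x + 2 x \left(19 + x\right)\right)$ ($q{\left(x \right)} = \left(7 + x\right) \left(x + \left(19 + x\right) 2 x\right) = \left(7 + x\right) \left(x + 2 x \left(19 + x\right)\right)$)
$\frac{1}{d{\left(q{\left(-6 \right)},r{\left(18,-2 \right)} \right)} + 304333} = \frac{1}{- 6 \left(273 + 2 \left(-6\right)^{2} + 53 \left(-6\right)\right) + 304333} = \frac{1}{- 6 \left(273 + 2 \cdot 36 - 318\right) + 304333} = \frac{1}{- 6 \left(273 + 72 - 318\right) + 304333} = \frac{1}{\left(-6\right) 27 + 304333} = \frac{1}{-162 + 304333} = \frac{1}{304171}$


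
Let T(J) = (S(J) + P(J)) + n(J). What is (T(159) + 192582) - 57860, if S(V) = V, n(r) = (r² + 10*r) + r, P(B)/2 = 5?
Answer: 161921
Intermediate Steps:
P(B) = 10 (P(B) = 2*5 = 10)
n(r) = r² + 11*r
T(J) = 10 + J + J*(11 + J) (T(J) = (J + 10) + J*(11 + J) = (10 + J) + J*(11 + J) = 10 + J + J*(11 + J))
(T(159) + 192582) - 57860 = ((10 + 159 + 159*(11 + 159)) + 192582) - 57860 = ((10 + 159 + 159*170) + 192582) - 57860 = ((10 + 159 + 27030) + 192582) - 57860 = (27199 + 192582) - 57860 = 219781 - 57860 = 161921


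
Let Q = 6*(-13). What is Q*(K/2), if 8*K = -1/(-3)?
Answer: -13/8 ≈ -1.6250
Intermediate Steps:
Q = -78
K = 1/24 (K = (-1/(-3))/8 = (-1*(-1/3))/8 = (1/8)*(1/3) = 1/24 ≈ 0.041667)
Q*(K/2) = -13/(4*2) = -78*1/48 = -13/8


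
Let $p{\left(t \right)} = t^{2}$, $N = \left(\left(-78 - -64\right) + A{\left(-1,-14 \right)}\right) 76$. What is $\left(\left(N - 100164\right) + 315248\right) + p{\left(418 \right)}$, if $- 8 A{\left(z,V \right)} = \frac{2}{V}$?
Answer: $\frac{5442435}{14} \approx 3.8875 \cdot 10^{5}$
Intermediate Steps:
$A{\left(z,V \right)} = - \frac{1}{4 V}$ ($A{\left(z,V \right)} = - \frac{2 \frac{1}{V}}{8} = - \frac{1}{4 V}$)
$N = - \frac{14877}{14}$ ($N = \left(\left(-78 - -64\right) - \frac{1}{4 \left(-14\right)}\right) 76 = \left(\left(-78 + 64\right) - - \frac{1}{56}\right) 76 = \left(-14 + \frac{1}{56}\right) 76 = \left(- \frac{783}{56}\right) 76 = - \frac{14877}{14} \approx -1062.6$)
$\left(\left(N - 100164\right) + 315248\right) + p{\left(418 \right)} = \left(\left(- \frac{14877}{14} - 100164\right) + 315248\right) + 418^{2} = \left(\left(- \frac{14877}{14} - 100164\right) + 315248\right) + 174724 = \left(- \frac{1417173}{14} + 315248\right) + 174724 = \frac{2996299}{14} + 174724 = \frac{5442435}{14}$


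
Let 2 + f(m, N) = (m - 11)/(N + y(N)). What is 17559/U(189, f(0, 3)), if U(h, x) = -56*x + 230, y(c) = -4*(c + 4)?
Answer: 438975/7934 ≈ 55.328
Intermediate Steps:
y(c) = -16 - 4*c (y(c) = -4*(4 + c) = -16 - 4*c)
f(m, N) = -2 + (-11 + m)/(-16 - 3*N) (f(m, N) = -2 + (m - 11)/(N + (-16 - 4*N)) = -2 + (-11 + m)/(-16 - 3*N))
U(h, x) = 230 - 56*x
17559/U(189, f(0, 3)) = 17559/(230 - 56*(-21 - 1*0 - 6*3)/(16 + 3*3)) = 17559/(230 - 56*(-21 + 0 - 18)/(16 + 9)) = 17559/(230 - 56*(-39)/25) = 17559/(230 - 56*(-39/25)) = 17559/(230 + 2184/25) = 17559/(7934/25) = 17559*(25/7934) = 438975/7934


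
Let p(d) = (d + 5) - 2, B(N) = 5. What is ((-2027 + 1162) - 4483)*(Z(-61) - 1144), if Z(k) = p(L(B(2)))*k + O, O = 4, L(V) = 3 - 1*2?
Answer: 7401632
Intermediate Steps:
L(V) = 1 (L(V) = 3 - 2 = 1)
p(d) = 3 + d (p(d) = (5 + d) - 2 = 3 + d)
Z(k) = 4 + 4*k (Z(k) = (3 + 1)*k + 4 = 4*k + 4 = 4 + 4*k)
((-2027 + 1162) - 4483)*(Z(-61) - 1144) = ((-2027 + 1162) - 4483)*((4 + 4*(-61)) - 1144) = (-865 - 4483)*((4 - 244) - 1144) = -5348*(-240 - 1144) = -5348*(-1384) = 7401632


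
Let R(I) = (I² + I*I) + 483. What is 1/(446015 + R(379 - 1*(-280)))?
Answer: 1/1315060 ≈ 7.6042e-7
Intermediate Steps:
R(I) = 483 + 2*I² (R(I) = (I² + I²) + 483 = 2*I² + 483 = 483 + 2*I²)
1/(446015 + R(379 - 1*(-280))) = 1/(446015 + (483 + 2*(379 - 1*(-280))²)) = 1/(446015 + (483 + 2*(379 + 280)²)) = 1/(446015 + (483 + 2*659²)) = 1/(446015 + (483 + 2*434281)) = 1/(446015 + (483 + 868562)) = 1/(446015 + 869045) = 1/1315060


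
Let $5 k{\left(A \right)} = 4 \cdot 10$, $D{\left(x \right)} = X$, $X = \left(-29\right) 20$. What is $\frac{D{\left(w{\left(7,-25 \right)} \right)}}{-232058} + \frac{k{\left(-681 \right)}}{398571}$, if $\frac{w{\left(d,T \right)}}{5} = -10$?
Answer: $\frac{4017718}{1594682571} \approx 0.0025194$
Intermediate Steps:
$w{\left(d,T \right)} = -50$ ($w{\left(d,T \right)} = 5 \left(-10\right) = -50$)
$X = -580$
$D{\left(x \right)} = -580$
$k{\left(A \right)} = 8$ ($k{\left(A \right)} = \frac{4 \cdot 10}{5} = \frac{1}{5} \cdot 40 = 8$)
$\frac{D{\left(w{\left(7,-25 \right)} \right)}}{-232058} + \frac{k{\left(-681 \right)}}{398571} = - \frac{580}{-232058} + \frac{8}{398571} = \left(-580\right) \left(- \frac{1}{232058}\right) + 8 \cdot \frac{1}{398571} = \frac{10}{4001} + \frac{8}{398571} = \frac{4017718}{1594682571}$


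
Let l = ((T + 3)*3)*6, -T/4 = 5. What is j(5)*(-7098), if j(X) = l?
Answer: 2171988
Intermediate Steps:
T = -20 (T = -4*5 = -20)
l = -306 (l = ((-20 + 3)*3)*6 = -17*3*6 = -51*6 = -306)
j(X) = -306
j(5)*(-7098) = -306*(-7098) = 2171988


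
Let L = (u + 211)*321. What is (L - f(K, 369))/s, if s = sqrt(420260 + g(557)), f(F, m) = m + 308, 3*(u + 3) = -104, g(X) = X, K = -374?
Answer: 54963*sqrt(420817)/420817 ≈ 84.727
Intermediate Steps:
u = -113/3 (u = -3 + (1/3)*(-104) = -3 - 104/3 = -113/3 ≈ -37.667)
f(F, m) = 308 + m
L = 55640 (L = (-113/3 + 211)*321 = (520/3)*321 = 55640)
s = sqrt(420817) (s = sqrt(420260 + 557) = sqrt(420817) ≈ 648.70)
(L - f(K, 369))/s = (55640 - (308 + 369))/(sqrt(420817)) = (55640 - 1*677)*(sqrt(420817)/420817) = (55640 - 677)*(sqrt(420817)/420817) = 54963*(sqrt(420817)/420817) = 54963*sqrt(420817)/420817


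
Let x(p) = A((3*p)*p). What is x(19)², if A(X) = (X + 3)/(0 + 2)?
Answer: 294849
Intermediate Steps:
A(X) = 3/2 + X/2 (A(X) = (3 + X)/2 = (3 + X)*(½) = 3/2 + X/2)
x(p) = 3/2 + 3*p²/2 (x(p) = 3/2 + ((3*p)*p)/2 = 3/2 + (3*p²)/2 = 3/2 + 3*p²/2)
x(19)² = (3/2 + (3/2)*19²)² = (3/2 + (3/2)*361)² = (3/2 + 1083/2)² = 543² = 294849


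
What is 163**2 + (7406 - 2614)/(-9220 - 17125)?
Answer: 699955513/26345 ≈ 26569.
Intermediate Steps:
163**2 + (7406 - 2614)/(-9220 - 17125) = 26569 + 4792/(-26345) = 26569 + 4792*(-1/26345) = 26569 - 4792/26345 = 699955513/26345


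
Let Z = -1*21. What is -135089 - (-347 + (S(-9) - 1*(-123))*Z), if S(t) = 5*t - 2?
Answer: -133146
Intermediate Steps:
Z = -21
S(t) = -2 + 5*t
-135089 - (-347 + (S(-9) - 1*(-123))*Z) = -135089 - (-347 + ((-2 + 5*(-9)) - 1*(-123))*(-21)) = -135089 - (-347 + ((-2 - 45) + 123)*(-21)) = -135089 - (-347 + (-47 + 123)*(-21)) = -135089 - (-347 + 76*(-21)) = -135089 - (-347 - 1596) = -135089 - 1*(-1943) = -135089 + 1943 = -133146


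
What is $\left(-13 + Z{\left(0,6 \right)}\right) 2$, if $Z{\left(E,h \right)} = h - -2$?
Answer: $-10$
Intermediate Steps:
$Z{\left(E,h \right)} = 2 + h$ ($Z{\left(E,h \right)} = h + 2 = 2 + h$)
$\left(-13 + Z{\left(0,6 \right)}\right) 2 = \left(-13 + \left(2 + 6\right)\right) 2 = \left(-13 + 8\right) 2 = \left(-5\right) 2 = -10$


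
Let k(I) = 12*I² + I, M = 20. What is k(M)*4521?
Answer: 21791220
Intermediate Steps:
k(I) = I + 12*I²
k(M)*4521 = (20*(1 + 12*20))*4521 = (20*(1 + 240))*4521 = (20*241)*4521 = 4820*4521 = 21791220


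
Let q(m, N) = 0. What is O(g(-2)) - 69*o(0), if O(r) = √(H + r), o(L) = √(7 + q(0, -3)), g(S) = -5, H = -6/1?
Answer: -69*√7 + I*√11 ≈ -182.56 + 3.3166*I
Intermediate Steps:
H = -6 (H = -6*1 = -6)
o(L) = √7 (o(L) = √(7 + 0) = √7)
O(r) = √(-6 + r)
O(g(-2)) - 69*o(0) = √(-6 - 5) - 69*√7 = √(-11) - 69*√7 = I*√11 - 69*√7 = -69*√7 + I*√11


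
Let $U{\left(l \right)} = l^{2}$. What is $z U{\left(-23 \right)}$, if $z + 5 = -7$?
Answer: $-6348$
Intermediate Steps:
$z = -12$ ($z = -5 - 7 = -12$)
$z U{\left(-23 \right)} = - 12 \left(-23\right)^{2} = \left(-12\right) 529 = -6348$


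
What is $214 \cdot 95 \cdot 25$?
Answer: $508250$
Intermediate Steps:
$214 \cdot 95 \cdot 25 = 20330 \cdot 25 = 508250$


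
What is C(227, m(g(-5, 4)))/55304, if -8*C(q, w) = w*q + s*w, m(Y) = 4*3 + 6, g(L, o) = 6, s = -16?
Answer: -1899/221216 ≈ -0.0085844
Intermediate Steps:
m(Y) = 18 (m(Y) = 12 + 6 = 18)
C(q, w) = 2*w - q*w/8 (C(q, w) = -(w*q - 16*w)/8 = -(q*w - 16*w)/8 = -(-16*w + q*w)/8 = 2*w - q*w/8)
C(227, m(g(-5, 4)))/55304 = ((⅛)*18*(16 - 1*227))/55304 = ((⅛)*18*(16 - 227))*(1/55304) = ((⅛)*18*(-211))*(1/55304) = -1899/4*1/55304 = -1899/221216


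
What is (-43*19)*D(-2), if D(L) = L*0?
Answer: 0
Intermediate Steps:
D(L) = 0
(-43*19)*D(-2) = -43*19*0 = -817*0 = 0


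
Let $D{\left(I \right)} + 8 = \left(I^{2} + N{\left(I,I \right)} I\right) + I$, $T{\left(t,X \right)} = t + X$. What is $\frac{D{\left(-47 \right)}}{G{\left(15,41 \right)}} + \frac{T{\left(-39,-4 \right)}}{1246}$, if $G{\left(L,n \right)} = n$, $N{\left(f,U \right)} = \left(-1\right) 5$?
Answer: $\frac{2974931}{51086} \approx 58.234$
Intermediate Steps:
$N{\left(f,U \right)} = -5$
$T{\left(t,X \right)} = X + t$
$D{\left(I \right)} = -8 + I^{2} - 4 I$ ($D{\left(I \right)} = -8 + \left(\left(I^{2} - 5 I\right) + I\right) = -8 + \left(I^{2} - 4 I\right) = -8 + I^{2} - 4 I$)
$\frac{D{\left(-47 \right)}}{G{\left(15,41 \right)}} + \frac{T{\left(-39,-4 \right)}}{1246} = \frac{-8 + \left(-47\right)^{2} - -188}{41} + \frac{-4 - 39}{1246} = \left(-8 + 2209 + 188\right) \frac{1}{41} - \frac{43}{1246} = 2389 \cdot \frac{1}{41} - \frac{43}{1246} = \frac{2389}{41} - \frac{43}{1246} = \frac{2974931}{51086}$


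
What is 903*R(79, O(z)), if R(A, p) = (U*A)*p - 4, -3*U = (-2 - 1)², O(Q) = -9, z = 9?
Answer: 1922487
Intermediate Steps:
U = -3 (U = -(-2 - 1)²/3 = -⅓*(-3)² = -⅓*9 = -3)
R(A, p) = -4 - 3*A*p (R(A, p) = (-3*A)*p - 4 = -3*A*p - 4 = -4 - 3*A*p)
903*R(79, O(z)) = 903*(-4 - 3*79*(-9)) = 903*(-4 + 2133) = 903*2129 = 1922487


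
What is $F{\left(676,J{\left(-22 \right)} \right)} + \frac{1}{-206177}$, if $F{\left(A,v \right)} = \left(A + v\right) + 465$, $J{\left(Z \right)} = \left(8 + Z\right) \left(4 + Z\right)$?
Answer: $\frac{287204560}{206177} \approx 1393.0$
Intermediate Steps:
$J{\left(Z \right)} = \left(4 + Z\right) \left(8 + Z\right)$
$F{\left(A,v \right)} = 465 + A + v$
$F{\left(676,J{\left(-22 \right)} \right)} + \frac{1}{-206177} = \left(465 + 676 + \left(32 + \left(-22\right)^{2} + 12 \left(-22\right)\right)\right) + \frac{1}{-206177} = \left(465 + 676 + \left(32 + 484 - 264\right)\right) - \frac{1}{206177} = \left(465 + 676 + 252\right) - \frac{1}{206177} = 1393 - \frac{1}{206177} = \frac{287204560}{206177}$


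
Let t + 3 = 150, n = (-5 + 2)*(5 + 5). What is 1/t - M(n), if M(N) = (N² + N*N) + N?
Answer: -260189/147 ≈ -1770.0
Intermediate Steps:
n = -30 (n = -3*10 = -30)
t = 147 (t = -3 + 150 = 147)
M(N) = N + 2*N² (M(N) = (N² + N²) + N = 2*N² + N = N + 2*N²)
1/t - M(n) = 1/147 - (-30)*(1 + 2*(-30)) = 1/147 - (-30)*(1 - 60) = 1/147 - (-30)*(-59) = 1/147 - 1*1770 = 1/147 - 1770 = -260189/147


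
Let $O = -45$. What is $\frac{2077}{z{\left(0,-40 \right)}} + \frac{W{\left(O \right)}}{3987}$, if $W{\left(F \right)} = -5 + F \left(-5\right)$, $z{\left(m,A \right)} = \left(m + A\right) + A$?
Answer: $- \frac{8263399}{318960} \approx -25.907$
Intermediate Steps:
$z{\left(m,A \right)} = m + 2 A$ ($z{\left(m,A \right)} = \left(A + m\right) + A = m + 2 A$)
$W{\left(F \right)} = -5 - 5 F$
$\frac{2077}{z{\left(0,-40 \right)}} + \frac{W{\left(O \right)}}{3987} = \frac{2077}{0 + 2 \left(-40\right)} + \frac{-5 - -225}{3987} = \frac{2077}{0 - 80} + \left(-5 + 225\right) \frac{1}{3987} = \frac{2077}{-80} + 220 \cdot \frac{1}{3987} = 2077 \left(- \frac{1}{80}\right) + \frac{220}{3987} = - \frac{2077}{80} + \frac{220}{3987} = - \frac{8263399}{318960}$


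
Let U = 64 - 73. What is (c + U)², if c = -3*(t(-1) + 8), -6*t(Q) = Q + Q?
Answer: 1156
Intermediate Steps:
t(Q) = -Q/3 (t(Q) = -(Q + Q)/6 = -Q/3)
U = -9
c = -25 (c = -3*(-⅓*(-1) + 8) = -3*(⅓ + 8) = -3*25/3 = -25)
(c + U)² = (-25 - 9)² = (-34)² = 1156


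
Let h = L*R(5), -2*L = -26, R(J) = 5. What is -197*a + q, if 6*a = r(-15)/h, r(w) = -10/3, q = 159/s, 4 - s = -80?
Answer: 11717/3276 ≈ 3.5766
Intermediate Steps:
s = 84 (s = 4 - 1*(-80) = 4 + 80 = 84)
q = 53/28 (q = 159/84 = 159*(1/84) = 53/28 ≈ 1.8929)
L = 13 (L = -1/2*(-26) = 13)
h = 65 (h = 13*5 = 65)
r(w) = -10/3 (r(w) = -10*1/3 = -10/3)
a = -1/117 (a = (-10/3/65)/6 = (-10/3*1/65)/6 = (1/6)*(-2/39) = -1/117 ≈ -0.0085470)
-197*a + q = -197*(-1/117) + 53/28 = 197/117 + 53/28 = 11717/3276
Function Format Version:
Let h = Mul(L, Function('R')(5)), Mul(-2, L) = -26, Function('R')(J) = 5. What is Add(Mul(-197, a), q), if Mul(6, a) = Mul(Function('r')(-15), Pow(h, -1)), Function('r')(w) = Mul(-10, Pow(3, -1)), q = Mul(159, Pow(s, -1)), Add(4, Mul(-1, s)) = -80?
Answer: Rational(11717, 3276) ≈ 3.5766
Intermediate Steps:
s = 84 (s = Add(4, Mul(-1, -80)) = Add(4, 80) = 84)
q = Rational(53, 28) (q = Mul(159, Pow(84, -1)) = Mul(159, Rational(1, 84)) = Rational(53, 28) ≈ 1.8929)
L = 13 (L = Mul(Rational(-1, 2), -26) = 13)
h = 65 (h = Mul(13, 5) = 65)
Function('r')(w) = Rational(-10, 3) (Function('r')(w) = Mul(-10, Rational(1, 3)) = Rational(-10, 3))
a = Rational(-1, 117) (a = Mul(Rational(1, 6), Mul(Rational(-10, 3), Pow(65, -1))) = Mul(Rational(1, 6), Mul(Rational(-10, 3), Rational(1, 65))) = Mul(Rational(1, 6), Rational(-2, 39)) = Rational(-1, 117) ≈ -0.0085470)
Add(Mul(-197, a), q) = Add(Mul(-197, Rational(-1, 117)), Rational(53, 28)) = Add(Rational(197, 117), Rational(53, 28)) = Rational(11717, 3276)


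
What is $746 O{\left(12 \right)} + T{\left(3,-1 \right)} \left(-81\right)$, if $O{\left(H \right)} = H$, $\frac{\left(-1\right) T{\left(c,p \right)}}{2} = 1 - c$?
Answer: $8628$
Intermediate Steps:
$T{\left(c,p \right)} = -2 + 2 c$ ($T{\left(c,p \right)} = - 2 \left(1 - c\right) = -2 + 2 c$)
$746 O{\left(12 \right)} + T{\left(3,-1 \right)} \left(-81\right) = 746 \cdot 12 + \left(-2 + 2 \cdot 3\right) \left(-81\right) = 8952 + \left(-2 + 6\right) \left(-81\right) = 8952 + 4 \left(-81\right) = 8952 - 324 = 8628$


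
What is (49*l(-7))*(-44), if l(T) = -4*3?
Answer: 25872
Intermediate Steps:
l(T) = -12
(49*l(-7))*(-44) = (49*(-12))*(-44) = -588*(-44) = 25872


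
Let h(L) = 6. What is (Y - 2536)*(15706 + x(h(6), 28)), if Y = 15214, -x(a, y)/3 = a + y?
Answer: 197827512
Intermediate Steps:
x(a, y) = -3*a - 3*y (x(a, y) = -3*(a + y) = -3*a - 3*y)
(Y - 2536)*(15706 + x(h(6), 28)) = (15214 - 2536)*(15706 + (-3*6 - 3*28)) = 12678*(15706 + (-18 - 84)) = 12678*(15706 - 102) = 12678*15604 = 197827512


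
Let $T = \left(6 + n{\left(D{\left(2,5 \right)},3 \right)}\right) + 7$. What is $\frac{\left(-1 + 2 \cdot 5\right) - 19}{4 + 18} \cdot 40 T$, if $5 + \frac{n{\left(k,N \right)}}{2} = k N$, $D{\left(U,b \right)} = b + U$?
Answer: $- \frac{9000}{11} \approx -818.18$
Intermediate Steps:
$D{\left(U,b \right)} = U + b$
$n{\left(k,N \right)} = -10 + 2 N k$ ($n{\left(k,N \right)} = -10 + 2 k N = -10 + 2 N k$)
$T = 45$ ($T = \left(6 - \left(10 - 6 \left(2 + 5\right)\right)\right) + 7 = \left(6 - \left(10 - 42\right)\right) + 7 = \left(6 + \left(-10 + 42\right)\right) + 7 = \left(6 + 32\right) + 7 = 38 + 7 = 45$)
$\frac{\left(-1 + 2 \cdot 5\right) - 19}{4 + 18} \cdot 40 T = \frac{\left(-1 + 2 \cdot 5\right) - 19}{4 + 18} \cdot 40 \cdot 45 = \frac{\left(-1 + 10\right) - 19}{22} \cdot 40 \cdot 45 = \left(9 - 19\right) \frac{1}{22} \cdot 40 \cdot 45 = \left(-10\right) \frac{1}{22} \cdot 40 \cdot 45 = \left(- \frac{5}{11}\right) 40 \cdot 45 = \left(- \frac{200}{11}\right) 45 = - \frac{9000}{11}$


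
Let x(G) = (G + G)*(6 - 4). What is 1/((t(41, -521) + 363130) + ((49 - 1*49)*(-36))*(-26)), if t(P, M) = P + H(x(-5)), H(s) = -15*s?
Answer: 1/363471 ≈ 2.7513e-6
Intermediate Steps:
x(G) = 4*G (x(G) = (2*G)*2 = 4*G)
t(P, M) = 300 + P (t(P, M) = P - 60*(-5) = P - 15*(-20) = P + 300 = 300 + P)
1/((t(41, -521) + 363130) + ((49 - 1*49)*(-36))*(-26)) = 1/(((300 + 41) + 363130) + ((49 - 1*49)*(-36))*(-26)) = 1/((341 + 363130) + ((49 - 49)*(-36))*(-26)) = 1/(363471 + (0*(-36))*(-26)) = 1/(363471 + 0*(-26)) = 1/(363471 + 0) = 1/363471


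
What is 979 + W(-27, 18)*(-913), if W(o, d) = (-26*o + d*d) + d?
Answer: -952193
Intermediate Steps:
W(o, d) = d + d**2 - 26*o (W(o, d) = (-26*o + d**2) + d = (d**2 - 26*o) + d = d + d**2 - 26*o)
979 + W(-27, 18)*(-913) = 979 + (18 + 18**2 - 26*(-27))*(-913) = 979 + (18 + 324 + 702)*(-913) = 979 + 1044*(-913) = 979 - 953172 = -952193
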